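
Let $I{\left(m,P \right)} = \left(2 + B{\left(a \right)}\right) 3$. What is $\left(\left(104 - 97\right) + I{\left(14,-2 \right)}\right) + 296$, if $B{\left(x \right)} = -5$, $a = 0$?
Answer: $294$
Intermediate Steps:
$I{\left(m,P \right)} = -9$ ($I{\left(m,P \right)} = \left(2 - 5\right) 3 = \left(-3\right) 3 = -9$)
$\left(\left(104 - 97\right) + I{\left(14,-2 \right)}\right) + 296 = \left(\left(104 - 97\right) - 9\right) + 296 = \left(7 - 9\right) + 296 = -2 + 296 = 294$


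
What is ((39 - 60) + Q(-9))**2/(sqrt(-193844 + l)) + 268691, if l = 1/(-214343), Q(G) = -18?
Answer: 268691 - 117*I*sqrt(8905759704343099)/3196084961 ≈ 2.6869e+5 - 3.4546*I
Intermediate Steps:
l = -1/214343 ≈ -4.6654e-6
((39 - 60) + Q(-9))**2/(sqrt(-193844 + l)) + 268691 = ((39 - 60) - 18)**2/(sqrt(-193844 - 1/214343)) + 268691 = (-21 - 18)**2/(sqrt(-41549104493/214343)) + 268691 = (-39)**2/((I*sqrt(8905759704343099)/214343)) + 268691 = 1521*(-I*sqrt(8905759704343099)/41549104493) + 268691 = -117*I*sqrt(8905759704343099)/3196084961 + 268691 = 268691 - 117*I*sqrt(8905759704343099)/3196084961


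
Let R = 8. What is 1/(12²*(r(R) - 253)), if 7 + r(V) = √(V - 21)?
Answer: -5/187236 - I*√13/9736272 ≈ -2.6704e-5 - 3.7032e-7*I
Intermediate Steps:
r(V) = -7 + √(-21 + V) (r(V) = -7 + √(V - 21) = -7 + √(-21 + V))
1/(12²*(r(R) - 253)) = 1/(12²*((-7 + √(-21 + 8)) - 253)) = 1/(144*((-7 + √(-13)) - 253)) = 1/(144*((-7 + I*√13) - 253)) = 1/(144*(-260 + I*√13)) = 1/(-37440 + 144*I*√13)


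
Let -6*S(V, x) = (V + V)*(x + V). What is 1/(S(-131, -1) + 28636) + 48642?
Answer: 1112539825/22872 ≈ 48642.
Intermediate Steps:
S(V, x) = -V*(V + x)/3 (S(V, x) = -(V + V)*(x + V)/6 = -2*V*(V + x)/6 = -V*(V + x)/3)
1/(S(-131, -1) + 28636) + 48642 = 1/(-1/3*(-131)*(-131 - 1) + 28636) + 48642 = 1/(-1/3*(-131)*(-132) + 28636) + 48642 = 1/(-5764 + 28636) + 48642 = 1/22872 + 48642 = 1112539825/22872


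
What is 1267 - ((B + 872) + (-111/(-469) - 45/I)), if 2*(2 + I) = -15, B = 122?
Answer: 2388384/8911 ≈ 268.03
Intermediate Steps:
I = -19/2 (I = -2 + (½)*(-15) = -2 - 15/2 = -19/2 ≈ -9.5000)
1267 - ((B + 872) + (-111/(-469) - 45/I)) = 1267 - ((122 + 872) + (-111/(-469) - 45/(-19/2))) = 1267 - (994 + (-111*(-1/469) - 45*(-2/19))) = 1267 - (994 + (111/469 + 90/19)) = 1267 - (994 + 44319/8911) = 1267 - 1*8901853/8911 = 1267 - 8901853/8911 = 2388384/8911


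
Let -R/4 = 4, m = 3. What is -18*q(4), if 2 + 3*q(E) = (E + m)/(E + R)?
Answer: 31/2 ≈ 15.500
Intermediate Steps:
R = -16 (R = -4*4 = -16)
q(E) = -⅔ + (3 + E)/(3*(-16 + E)) (q(E) = -⅔ + ((E + 3)/(E - 16))/3 = -⅔ + ((3 + E)/(-16 + E))/3 = -⅔ + (3 + E)/(3*(-16 + E)))
-18*q(4) = -6*(35 - 1*4)/(-16 + 4) = -6*(35 - 4)/(-12) = -6*(-1)*31/12 = -18*(-31/36) = 31/2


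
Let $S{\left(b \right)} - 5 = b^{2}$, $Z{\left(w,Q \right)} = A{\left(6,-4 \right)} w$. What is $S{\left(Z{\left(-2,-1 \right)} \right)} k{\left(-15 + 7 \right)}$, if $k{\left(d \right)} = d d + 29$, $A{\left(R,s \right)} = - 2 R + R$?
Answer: $13857$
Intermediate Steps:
$A{\left(R,s \right)} = - R$
$Z{\left(w,Q \right)} = - 6 w$ ($Z{\left(w,Q \right)} = \left(-1\right) 6 w = - 6 w$)
$k{\left(d \right)} = 29 + d^{2}$ ($k{\left(d \right)} = d^{2} + 29 = 29 + d^{2}$)
$S{\left(b \right)} = 5 + b^{2}$
$S{\left(Z{\left(-2,-1 \right)} \right)} k{\left(-15 + 7 \right)} = \left(5 + \left(\left(-6\right) \left(-2\right)\right)^{2}\right) \left(29 + \left(-15 + 7\right)^{2}\right) = \left(5 + 12^{2}\right) \left(29 + \left(-8\right)^{2}\right) = \left(5 + 144\right) \left(29 + 64\right) = 149 \cdot 93 = 13857$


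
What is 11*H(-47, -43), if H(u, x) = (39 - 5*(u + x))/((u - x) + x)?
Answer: -5379/47 ≈ -114.45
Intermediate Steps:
H(u, x) = (39 - 5*u - 5*x)/u (H(u, x) = (39 + (-5*u - 5*x))/u = (39 - 5*u - 5*x)/u)
11*H(-47, -43) = 11*((39 - 5*(-47) - 5*(-43))/(-47)) = 11*(-(39 + 235 + 215)/47) = 11*(-1/47*489) = 11*(-489/47) = -5379/47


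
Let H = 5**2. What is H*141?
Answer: 3525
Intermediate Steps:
H = 25
H*141 = 25*141 = 3525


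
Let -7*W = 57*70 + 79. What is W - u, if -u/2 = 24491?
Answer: 338805/7 ≈ 48401.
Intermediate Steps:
u = -48982 (u = -2*24491 = -48982)
W = -4069/7 (W = -(57*70 + 79)/7 = -(3990 + 79)/7 = -⅐*4069 = -4069/7 ≈ -581.29)
W - u = -4069/7 - 1*(-48982) = -4069/7 + 48982 = 338805/7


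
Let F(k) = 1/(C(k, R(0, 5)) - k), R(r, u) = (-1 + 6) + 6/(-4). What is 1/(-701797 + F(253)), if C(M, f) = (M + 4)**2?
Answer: -65796/46175435411 ≈ -1.4249e-6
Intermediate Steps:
R(r, u) = 7/2 (R(r, u) = 5 + 6*(-1/4) = 5 - 3/2 = 7/2)
C(M, f) = (4 + M)**2
F(k) = 1/((4 + k)**2 - k)
1/(-701797 + F(253)) = 1/(-701797 - 1/(253 - (4 + 253)**2)) = 1/(-701797 - 1/(253 - 1*257**2)) = 1/(-701797 - 1/(253 - 1*66049)) = 1/(-701797 - 1/(253 - 66049)) = 1/(-701797 - 1/(-65796)) = 1/(-701797 - 1*(-1/65796)) = 1/(-701797 + 1/65796) = 1/(-46175435411/65796) = -65796/46175435411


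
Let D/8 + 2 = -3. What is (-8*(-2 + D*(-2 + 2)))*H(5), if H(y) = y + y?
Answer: 160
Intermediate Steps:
D = -40 (D = -16 + 8*(-3) = -16 - 24 = -40)
H(y) = 2*y
(-8*(-2 + D*(-2 + 2)))*H(5) = (-8*(-2 - 40*(-2 + 2)))*(2*5) = -8*(-2 - 40*0)*10 = -8*(-2 + 0)*10 = -8*(-2)*10 = 16*10 = 160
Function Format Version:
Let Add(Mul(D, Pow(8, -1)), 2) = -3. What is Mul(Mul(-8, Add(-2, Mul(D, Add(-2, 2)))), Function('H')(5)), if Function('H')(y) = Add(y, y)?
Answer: 160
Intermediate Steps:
D = -40 (D = Add(-16, Mul(8, -3)) = Add(-16, -24) = -40)
Function('H')(y) = Mul(2, y)
Mul(Mul(-8, Add(-2, Mul(D, Add(-2, 2)))), Function('H')(5)) = Mul(Mul(-8, Add(-2, Mul(-40, Add(-2, 2)))), Mul(2, 5)) = Mul(Mul(-8, Add(-2, Mul(-40, 0))), 10) = Mul(Mul(-8, Add(-2, 0)), 10) = Mul(Mul(-8, -2), 10) = Mul(16, 10) = 160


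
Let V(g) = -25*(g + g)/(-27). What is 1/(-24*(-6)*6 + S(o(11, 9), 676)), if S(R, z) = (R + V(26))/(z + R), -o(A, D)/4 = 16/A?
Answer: 49761/42996647 ≈ 0.0011573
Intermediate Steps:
o(A, D) = -64/A
V(g) = 50*g/27 (V(g) = -50*g*(-1/27) = 50*g/27)
S(R, z) = (1300/27 + R)/(R + z) (S(R, z) = (R + (50/27)*26)/(z + R) = (R + 1300/27)/(R + z) = (1300/27 + R)/(R + z))
1/(-24*(-6)*6 + S(o(11, 9), 676)) = 1/(-24*(-6)*6 + (1300/27 - 64/11)/(-64/11 + 676)) = 1/(144*6 + (1300/27 - 64*1/11)/(-64*1/11 + 676)) = 1/(864 + (1300/27 - 64/11)/(-64/11 + 676)) = 1/(864 + (12572/297)/(7372/11)) = 1/(864 + (11/7372)*(12572/297)) = 1/(864 + 3143/49761) = 1/(42996647/49761) = 49761/42996647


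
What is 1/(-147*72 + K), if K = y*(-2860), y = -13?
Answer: 1/26596 ≈ 3.7600e-5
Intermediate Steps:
K = 37180 (K = -13*(-2860) = 37180)
1/(-147*72 + K) = 1/(-147*72 + 37180) = 1/(-10584 + 37180) = 1/26596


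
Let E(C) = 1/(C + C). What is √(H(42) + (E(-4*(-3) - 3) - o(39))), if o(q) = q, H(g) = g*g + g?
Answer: √63614/6 ≈ 42.036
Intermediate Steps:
H(g) = g + g² (H(g) = g² + g = g + g²)
E(C) = 1/(2*C)
√(H(42) + (E(-4*(-3) - 3) - o(39))) = √(42*(1 + 42) + (1/(2*(-4*(-3) - 3)) - 1*39)) = √(42*43 + (1/(2*(12 - 3)) - 39)) = √(1806 + ((½)/9 - 39)) = √(1806 + ((½)*(⅑) - 39)) = √(1806 + (1/18 - 39)) = √(1806 - 701/18) = √(31807/18) = √63614/6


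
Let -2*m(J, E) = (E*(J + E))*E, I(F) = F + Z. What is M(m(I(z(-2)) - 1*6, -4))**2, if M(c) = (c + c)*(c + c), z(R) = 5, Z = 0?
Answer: 40960000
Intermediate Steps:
I(F) = F (I(F) = F + 0 = F)
m(J, E) = -E**2*(E + J)/2 (m(J, E) = -E*(J + E)*E/2 = -E*(E + J)*E/2 = -E**2*(E + J)/2)
M(c) = 4*c**2 (M(c) = (2*c)*(2*c) = 4*c**2)
M(m(I(z(-2)) - 1*6, -4))**2 = (4*((1/2)*(-4)**2*(-1*(-4) - (5 - 1*6)))**2)**2 = (4*((1/2)*16*(4 - (5 - 6)))**2)**2 = (4*((1/2)*16*(4 - 1*(-1)))**2)**2 = (4*((1/2)*16*(4 + 1))**2)**2 = (4*((1/2)*16*5)**2)**2 = (4*40**2)**2 = (4*1600)**2 = 6400**2 = 40960000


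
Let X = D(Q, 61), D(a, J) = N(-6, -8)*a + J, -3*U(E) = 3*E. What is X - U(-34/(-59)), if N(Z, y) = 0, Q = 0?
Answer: 3633/59 ≈ 61.576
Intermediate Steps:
U(E) = -E
D(a, J) = J (D(a, J) = 0*a + J = 0 + J = J)
X = 61
X - U(-34/(-59)) = 61 - (-1)*(-34/(-59)) = 61 - (-1)*(-34*(-1/59)) = 61 - (-1)*34/59 = 61 - 1*(-34/59) = 61 + 34/59 = 3633/59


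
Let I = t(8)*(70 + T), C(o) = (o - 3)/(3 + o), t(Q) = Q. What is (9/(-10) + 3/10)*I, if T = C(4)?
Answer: -11784/35 ≈ -336.69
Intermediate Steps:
C(o) = (-3 + o)/(3 + o)
T = ⅐ (T = (-3 + 4)/(3 + 4) = 1/7 = (⅐)*1 = ⅐ ≈ 0.14286)
I = 3928/7 (I = 8*(70 + ⅐) = 8*(491/7) = 3928/7 ≈ 561.14)
(9/(-10) + 3/10)*I = (9/(-10) + 3/10)*(3928/7) = (9*(-⅒) + 3*(⅒))*(3928/7) = (-9/10 + 3/10)*(3928/7) = -⅗*3928/7 = -11784/35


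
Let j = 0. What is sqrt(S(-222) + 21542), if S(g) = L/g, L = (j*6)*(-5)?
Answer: sqrt(21542) ≈ 146.77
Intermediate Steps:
L = 0 (L = (0*6)*(-5) = 0*(-5) = 0)
S(g) = 0 (S(g) = 0/g = 0)
sqrt(S(-222) + 21542) = sqrt(0 + 21542) = sqrt(21542)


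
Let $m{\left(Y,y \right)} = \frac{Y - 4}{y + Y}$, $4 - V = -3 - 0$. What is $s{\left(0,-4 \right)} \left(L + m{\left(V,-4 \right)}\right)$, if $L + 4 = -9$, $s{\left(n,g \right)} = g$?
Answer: $48$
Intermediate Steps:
$V = 7$ ($V = 4 - \left(-3 - 0\right) = 4 - \left(-3 + 0\right) = 4 - -3 = 4 + 3 = 7$)
$L = -13$ ($L = -4 - 9 = -13$)
$m{\left(Y,y \right)} = \frac{-4 + Y}{Y + y}$
$s{\left(0,-4 \right)} \left(L + m{\left(V,-4 \right)}\right) = - 4 \left(-13 + \frac{-4 + 7}{7 - 4}\right) = - 4 \left(-13 + \frac{1}{3} \cdot 3\right) = - 4 \left(-13 + 1\right) = \left(-4\right) \left(-12\right) = 48$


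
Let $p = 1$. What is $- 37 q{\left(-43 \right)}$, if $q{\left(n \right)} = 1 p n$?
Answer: $1591$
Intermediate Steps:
$q{\left(n \right)} = n$ ($q{\left(n \right)} = 1 \cdot 1 n = 1 n = n$)
$- 37 q{\left(-43 \right)} = \left(-37\right) \left(-43\right) = 1591$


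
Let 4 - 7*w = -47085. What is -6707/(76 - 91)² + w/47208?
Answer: -15005261/505800 ≈ -29.666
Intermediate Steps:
w = 6727 (w = 4/7 - ⅐*(-47085) = 4/7 + 47085/7 = 6727)
-6707/(76 - 91)² + w/47208 = -6707/(76 - 91)² + 6727/47208 = -6707/((-15)²) + 6727*(1/47208) = -6707/225 + 961/6744 = -15005261/505800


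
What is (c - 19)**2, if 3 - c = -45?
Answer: 841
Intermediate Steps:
c = 48 (c = 3 - 1*(-45) = 3 + 45 = 48)
(c - 19)**2 = (48 - 19)**2 = 29**2 = 841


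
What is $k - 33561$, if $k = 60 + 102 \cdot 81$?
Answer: $-25239$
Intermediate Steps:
$k = 8322$ ($k = 60 + 8262 = 8322$)
$k - 33561 = 8322 - 33561 = -25239$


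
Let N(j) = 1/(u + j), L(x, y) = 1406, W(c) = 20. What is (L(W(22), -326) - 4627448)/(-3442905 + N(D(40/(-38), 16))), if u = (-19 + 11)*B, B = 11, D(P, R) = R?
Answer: 333075024/247889161 ≈ 1.3436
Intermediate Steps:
u = -88 (u = (-19 + 11)*11 = -8*11 = -88)
N(j) = 1/(-88 + j)
(L(W(22), -326) - 4627448)/(-3442905 + N(D(40/(-38), 16))) = (1406 - 4627448)/(-3442905 + 1/(-88 + 16)) = -4626042/(-3442905 + 1/(-72)) = -4626042/(-3442905 - 1/72) = -4626042/(-247889161/72) = -4626042*(-72/247889161) = 333075024/247889161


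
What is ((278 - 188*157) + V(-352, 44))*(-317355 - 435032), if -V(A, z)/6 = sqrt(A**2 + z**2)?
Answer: 21998291106 + 198630168*sqrt(65) ≈ 2.3600e+10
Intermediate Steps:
V(A, z) = -6*sqrt(A**2 + z**2)
((278 - 188*157) + V(-352, 44))*(-317355 - 435032) = ((278 - 188*157) - 6*sqrt((-352)**2 + 44**2))*(-317355 - 435032) = ((278 - 29516) - 6*sqrt(123904 + 1936))*(-752387) = (-29238 - 264*sqrt(65))*(-752387) = 21998291106 + 198630168*sqrt(65)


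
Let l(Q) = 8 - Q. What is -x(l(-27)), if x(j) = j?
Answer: -35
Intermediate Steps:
-x(l(-27)) = -(8 - 1*(-27)) = -(8 + 27) = -1*35 = -35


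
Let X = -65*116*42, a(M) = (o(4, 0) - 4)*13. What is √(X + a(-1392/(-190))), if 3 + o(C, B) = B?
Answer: 59*I*√91 ≈ 562.82*I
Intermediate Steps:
o(C, B) = -3 + B
a(M) = -91 (a(M) = ((-3 + 0) - 4)*13 = (-3 - 4)*13 = -7*13 = -91)
X = -316680 (X = -7540*42 = -316680)
√(X + a(-1392/(-190))) = √(-316680 - 91) = √(-316771) = 59*I*√91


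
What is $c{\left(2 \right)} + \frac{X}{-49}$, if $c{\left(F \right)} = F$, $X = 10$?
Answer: $\frac{88}{49} \approx 1.7959$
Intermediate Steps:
$c{\left(2 \right)} + \frac{X}{-49} = 2 + \frac{1}{-49} \cdot 10 = 2 - \frac{10}{49} = \frac{88}{49}$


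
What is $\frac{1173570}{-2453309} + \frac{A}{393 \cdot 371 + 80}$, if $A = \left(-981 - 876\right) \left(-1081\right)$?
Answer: $\frac{4753610280543}{357896076847} \approx 13.282$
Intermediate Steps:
$A = 2007417$ ($A = \left(-1857\right) \left(-1081\right) = 2007417$)
$\frac{1173570}{-2453309} + \frac{A}{393 \cdot 371 + 80} = \frac{1173570}{-2453309} + \frac{2007417}{393 \cdot 371 + 80} = 1173570 \left(- \frac{1}{2453309}\right) + \frac{2007417}{145803 + 80} = - \frac{1173570}{2453309} + \frac{2007417}{145883} = \frac{4753610280543}{357896076847}$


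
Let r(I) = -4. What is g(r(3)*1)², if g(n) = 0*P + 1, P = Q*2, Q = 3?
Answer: 1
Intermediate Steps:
P = 6 (P = 3*2 = 6)
g(n) = 1 (g(n) = 0*6 + 1 = 0 + 1 = 1)
g(r(3)*1)² = 1² = 1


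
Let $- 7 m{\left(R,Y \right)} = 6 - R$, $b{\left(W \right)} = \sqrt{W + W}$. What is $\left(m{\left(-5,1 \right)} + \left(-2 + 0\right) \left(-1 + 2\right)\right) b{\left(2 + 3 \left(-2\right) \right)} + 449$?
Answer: $449 - \frac{50 i \sqrt{2}}{7} \approx 449.0 - 10.102 i$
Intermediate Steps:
$b{\left(W \right)} = \sqrt{2} \sqrt{W}$ ($b{\left(W \right)} = \sqrt{2 W} = \sqrt{2} \sqrt{W}$)
$m{\left(R,Y \right)} = - \frac{6}{7} + \frac{R}{7}$ ($m{\left(R,Y \right)} = - \frac{6 - R}{7} = - \frac{6}{7} + \frac{R}{7}$)
$\left(m{\left(-5,1 \right)} + \left(-2 + 0\right) \left(-1 + 2\right)\right) b{\left(2 + 3 \left(-2\right) \right)} + 449 = \left(\left(- \frac{6}{7} + \frac{1}{7} \left(-5\right)\right) + \left(-2 + 0\right) \left(-1 + 2\right)\right) \sqrt{2} \sqrt{2 + 3 \left(-2\right)} + 449 = \left(\left(- \frac{6}{7} - \frac{5}{7}\right) - 2\right) \sqrt{2} \sqrt{2 - 6} + 449 = \left(- \frac{11}{7} - 2\right) \sqrt{2} \sqrt{-4} + 449 = - \frac{25 \sqrt{2} \cdot 2 i}{7} + 449 = - \frac{25 \cdot 2 i \sqrt{2}}{7} + 449 = - \frac{50 i \sqrt{2}}{7} + 449 = 449 - \frac{50 i \sqrt{2}}{7}$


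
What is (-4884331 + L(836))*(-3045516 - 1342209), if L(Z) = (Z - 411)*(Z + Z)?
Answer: 18313183851975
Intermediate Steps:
L(Z) = 2*Z*(-411 + Z) (L(Z) = (-411 + Z)*(2*Z) = 2*Z*(-411 + Z))
(-4884331 + L(836))*(-3045516 - 1342209) = (-4884331 + 2*836*(-411 + 836))*(-3045516 - 1342209) = (-4884331 + 2*836*425)*(-4387725) = (-4884331 + 710600)*(-4387725) = -4173731*(-4387725) = 18313183851975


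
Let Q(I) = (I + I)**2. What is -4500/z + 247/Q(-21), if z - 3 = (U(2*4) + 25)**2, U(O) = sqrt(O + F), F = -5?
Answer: -4912384733/689126004 + 225000*sqrt(3)/390661 ≈ -6.1309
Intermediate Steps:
U(O) = sqrt(-5 + O) (U(O) = sqrt(O - 5) = sqrt(-5 + O))
Q(I) = 4*I**2 (Q(I) = (2*I)**2 = 4*I**2)
z = 3 + (25 + sqrt(3))**2 (z = 3 + (sqrt(-5 + 2*4) + 25)**2 = 3 + (sqrt(-5 + 8) + 25)**2 = 3 + (sqrt(3) + 25)**2 = 3 + (25 + sqrt(3))**2 ≈ 717.60)
-4500/z + 247/Q(-21) = -4500/(631 + 50*sqrt(3)) + 247/((4*(-21)**2)) = -4500/(631 + 50*sqrt(3)) + 247/((4*441)) = -4500/(631 + 50*sqrt(3)) + 247/1764 = 247/1764 - 4500/(631 + 50*sqrt(3))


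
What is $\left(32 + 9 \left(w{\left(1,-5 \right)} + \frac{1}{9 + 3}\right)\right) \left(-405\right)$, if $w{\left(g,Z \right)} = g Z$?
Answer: $\frac{19845}{4} \approx 4961.3$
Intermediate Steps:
$w{\left(g,Z \right)} = Z g$
$\left(32 + 9 \left(w{\left(1,-5 \right)} + \frac{1}{9 + 3}\right)\right) \left(-405\right) = \left(32 + 9 \left(\left(-5\right) 1 + \frac{1}{9 + 3}\right)\right) \left(-405\right) = \left(32 + 9 \left(-5 + \frac{1}{12}\right)\right) \left(-405\right) = \left(32 + 9 \left(- \frac{59}{12}\right)\right) \left(-405\right) = \left(32 - \frac{177}{4}\right) \left(-405\right) = \left(- \frac{49}{4}\right) \left(-405\right) = \frac{19845}{4}$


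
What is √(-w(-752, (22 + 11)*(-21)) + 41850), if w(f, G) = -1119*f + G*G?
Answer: I*√1279887 ≈ 1131.3*I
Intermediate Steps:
w(f, G) = G² - 1119*f (w(f, G) = -1119*f + G² = G² - 1119*f)
√(-w(-752, (22 + 11)*(-21)) + 41850) = √(-(((22 + 11)*(-21))² - 1119*(-752)) + 41850) = √(-((33*(-21))² + 841488) + 41850) = √(-((-693)² + 841488) + 41850) = √(-(480249 + 841488) + 41850) = √(-1*1321737 + 41850) = √(-1321737 + 41850) = √(-1279887) = I*√1279887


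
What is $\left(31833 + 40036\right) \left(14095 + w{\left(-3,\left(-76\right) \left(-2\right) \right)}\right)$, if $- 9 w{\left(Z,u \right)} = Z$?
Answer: $\frac{3039052534}{3} \approx 1.013 \cdot 10^{9}$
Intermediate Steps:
$w{\left(Z,u \right)} = - \frac{Z}{9}$
$\left(31833 + 40036\right) \left(14095 + w{\left(-3,\left(-76\right) \left(-2\right) \right)}\right) = \left(31833 + 40036\right) \left(14095 - - \frac{1}{3}\right) = 71869 \left(14095 + \frac{1}{3}\right) = 71869 \cdot \frac{42286}{3} = \frac{3039052534}{3}$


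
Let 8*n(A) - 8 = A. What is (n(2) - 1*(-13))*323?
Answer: 18411/4 ≈ 4602.8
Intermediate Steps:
n(A) = 1 + A/8
(n(2) - 1*(-13))*323 = ((1 + (⅛)*2) - 1*(-13))*323 = ((1 + ¼) + 13)*323 = (5/4 + 13)*323 = (57/4)*323 = 18411/4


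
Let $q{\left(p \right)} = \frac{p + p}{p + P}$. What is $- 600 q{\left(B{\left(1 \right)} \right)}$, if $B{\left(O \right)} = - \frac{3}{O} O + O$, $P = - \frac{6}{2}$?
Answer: $-480$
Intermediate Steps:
$P = -3$ ($P = \left(-6\right) \frac{1}{2} = -3$)
$B{\left(O \right)} = -3 + O$
$q{\left(p \right)} = \frac{2 p}{-3 + p}$ ($q{\left(p \right)} = \frac{p + p}{p - 3} = \frac{2 p}{-3 + p}$)
$- 600 q{\left(B{\left(1 \right)} \right)} = - 600 \frac{2 \left(-3 + 1\right)}{-3 + \left(-3 + 1\right)} = - 600 \cdot 2 \left(-2\right) \frac{1}{-3 - 2} = - 600 \cdot 2 \left(-2\right) \frac{1}{-5} = - 600 \cdot 2 \left(-2\right) \left(- \frac{1}{5}\right) = - \frac{600 \cdot 4}{5} = \left(-1\right) 480 = -480$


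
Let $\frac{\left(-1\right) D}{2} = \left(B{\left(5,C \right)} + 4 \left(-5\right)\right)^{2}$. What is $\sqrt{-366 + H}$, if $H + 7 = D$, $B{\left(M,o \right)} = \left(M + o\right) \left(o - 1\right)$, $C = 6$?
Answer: $i \sqrt{2823} \approx 53.132 i$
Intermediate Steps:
$B{\left(M,o \right)} = \left(-1 + o\right) \left(M + o\right)$ ($B{\left(M,o \right)} = \left(M + o\right) \left(-1 + o\right) = \left(-1 + o\right) \left(M + o\right)$)
$D = -2450$ ($D = - 2 \left(\left(6^{2} - 5 - 6 + 5 \cdot 6\right) + 4 \left(-5\right)\right)^{2} = - 2 \left(\left(36 - 5 - 6 + 30\right) - 20\right)^{2} = - 2 \left(55 - 20\right)^{2} = - 2 \cdot 35^{2} = \left(-2\right) 1225 = -2450$)
$H = -2457$ ($H = -7 - 2450 = -2457$)
$\sqrt{-366 + H} = \sqrt{-366 - 2457} = \sqrt{-2823} = i \sqrt{2823}$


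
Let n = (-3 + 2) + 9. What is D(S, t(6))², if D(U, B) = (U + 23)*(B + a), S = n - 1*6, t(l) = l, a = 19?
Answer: 390625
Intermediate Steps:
n = 8 (n = -1 + 9 = 8)
S = 2 (S = 8 - 1*6 = 8 - 6 = 2)
D(U, B) = (19 + B)*(23 + U) (D(U, B) = (U + 23)*(B + 19) = (23 + U)*(19 + B) = (19 + B)*(23 + U))
D(S, t(6))² = (437 + 19*2 + 23*6 + 6*2)² = (437 + 38 + 138 + 12)² = 625² = 390625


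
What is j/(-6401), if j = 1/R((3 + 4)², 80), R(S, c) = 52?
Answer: -1/332852 ≈ -3.0043e-6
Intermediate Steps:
j = 1/52 ≈ 0.019231
j/(-6401) = (1/52)/(-6401) = (1/52)*(-1/6401) = -1/332852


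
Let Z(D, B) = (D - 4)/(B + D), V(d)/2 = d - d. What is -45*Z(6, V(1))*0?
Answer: 0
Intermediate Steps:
V(d) = 0 (V(d) = 2*(d - d) = 2*0 = 0)
Z(D, B) = (-4 + D)/(B + D)
-45*Z(6, V(1))*0 = -45*(-4 + 6)/(0 + 6)*0 = -45*2/6*0 = -15*2/2*0 = -45*1/3*0 = -15*0 = 0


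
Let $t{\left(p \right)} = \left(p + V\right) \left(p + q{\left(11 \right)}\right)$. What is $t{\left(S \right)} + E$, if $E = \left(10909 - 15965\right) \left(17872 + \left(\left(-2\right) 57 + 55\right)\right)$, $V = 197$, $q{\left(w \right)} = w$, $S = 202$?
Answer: $-89977541$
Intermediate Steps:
$E = -90062528$ ($E = - 5056 \left(17872 + \left(-114 + 55\right)\right) = - 5056 \left(17872 - 59\right) = \left(-5056\right) 17813 = -90062528$)
$t{\left(p \right)} = \left(11 + p\right) \left(197 + p\right)$ ($t{\left(p \right)} = \left(p + 197\right) \left(p + 11\right) = \left(197 + p\right) \left(11 + p\right) = \left(11 + p\right) \left(197 + p\right)$)
$t{\left(S \right)} + E = \left(2167 + 202^{2} + 208 \cdot 202\right) - 90062528 = \left(2167 + 40804 + 42016\right) - 90062528 = 84987 - 90062528 = -89977541$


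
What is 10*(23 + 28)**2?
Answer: 26010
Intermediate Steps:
10*(23 + 28)**2 = 10*51**2 = 10*2601 = 26010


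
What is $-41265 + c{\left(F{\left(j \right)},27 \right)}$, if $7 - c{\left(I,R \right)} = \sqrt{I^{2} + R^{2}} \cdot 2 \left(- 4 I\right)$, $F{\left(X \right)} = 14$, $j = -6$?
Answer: $-41258 + 560 \sqrt{37} \approx -37852.0$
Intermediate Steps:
$c{\left(I,R \right)} = 7 + 8 I \sqrt{I^{2} + R^{2}}$ ($c{\left(I,R \right)} = 7 - \sqrt{I^{2} + R^{2}} \cdot 2 \left(- 4 I\right) = 7 - 2 \sqrt{I^{2} + R^{2}} \left(- 4 I\right) = 7 - - 8 I \sqrt{I^{2} + R^{2}} = 7 + 8 I \sqrt{I^{2} + R^{2}}$)
$-41265 + c{\left(F{\left(j \right)},27 \right)} = -41265 + \left(7 + 8 \cdot 14 \sqrt{14^{2} + 27^{2}}\right) = -41265 + \left(7 + 8 \cdot 14 \sqrt{196 + 729}\right) = -41265 + \left(7 + 8 \cdot 14 \sqrt{925}\right) = -41265 + \left(7 + 8 \cdot 14 \cdot 5 \sqrt{37}\right) = -41265 + \left(7 + 560 \sqrt{37}\right) = -41258 + 560 \sqrt{37}$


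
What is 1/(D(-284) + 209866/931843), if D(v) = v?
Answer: -931843/264433546 ≈ -0.0035239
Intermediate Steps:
1/(D(-284) + 209866/931843) = 1/(-284 + 209866/931843) = 1/(-264433546/931843) = -931843/264433546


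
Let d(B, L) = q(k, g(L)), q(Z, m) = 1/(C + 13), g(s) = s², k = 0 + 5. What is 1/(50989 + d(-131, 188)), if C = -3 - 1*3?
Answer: 7/356924 ≈ 1.9612e-5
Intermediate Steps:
C = -6 (C = -3 - 3 = -6)
k = 5
q(Z, m) = ⅐ (q(Z, m) = 1/(-6 + 13) = 1/7 = ⅐)
d(B, L) = ⅐
1/(50989 + d(-131, 188)) = 1/(50989 + ⅐) = 1/(356924/7) = 7/356924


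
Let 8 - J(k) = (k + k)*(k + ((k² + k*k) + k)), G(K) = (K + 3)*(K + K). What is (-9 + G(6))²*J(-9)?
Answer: 25482600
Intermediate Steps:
G(K) = 2*K*(3 + K) (G(K) = (3 + K)*(2*K) = 2*K*(3 + K))
J(k) = 8 - 2*k*(2*k + 2*k²) (J(k) = 8 - (k + k)*(k + ((k² + k*k) + k)) = 8 - 2*k*(k + ((k² + k²) + k)) = 8 - 2*k*(k + (2*k² + k)) = 8 - 2*k*(k + (k + 2*k²)) = 8 - 2*k*(2*k + 2*k²))
(-9 + G(6))²*J(-9) = (-9 + 2*6*(3 + 6))²*(8 - 4*(-9)² - 4*(-9)³) = (-9 + 2*6*9)²*(8 - 4*81 - 4*(-729)) = (-9 + 108)²*(8 - 324 + 2916) = 99²*2600 = 9801*2600 = 25482600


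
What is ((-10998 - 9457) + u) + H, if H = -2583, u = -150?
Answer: -23188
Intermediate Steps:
((-10998 - 9457) + u) + H = ((-10998 - 9457) - 150) - 2583 = (-20455 - 150) - 2583 = -20605 - 2583 = -23188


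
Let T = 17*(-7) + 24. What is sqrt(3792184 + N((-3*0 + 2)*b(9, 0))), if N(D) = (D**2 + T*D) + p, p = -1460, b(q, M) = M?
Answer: 2*sqrt(947681) ≈ 1947.0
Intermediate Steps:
T = -95 (T = -119 + 24 = -95)
N(D) = -1460 + D**2 - 95*D (N(D) = (D**2 - 95*D) - 1460 = -1460 + D**2 - 95*D)
sqrt(3792184 + N((-3*0 + 2)*b(9, 0))) = sqrt(3792184 + (-1460 + ((-3*0 + 2)*0)**2 - 95*(-3*0 + 2)*0)) = sqrt(3792184 + (-1460 + ((0 + 2)*0)**2 - 95*(0 + 2)*0)) = sqrt(3792184 + (-1460 + (2*0)**2 - 190*0)) = sqrt(3792184 + (-1460 + 0**2 - 95*0)) = sqrt(3792184 + (-1460 + 0 + 0)) = sqrt(3792184 - 1460) = sqrt(3790724) = 2*sqrt(947681)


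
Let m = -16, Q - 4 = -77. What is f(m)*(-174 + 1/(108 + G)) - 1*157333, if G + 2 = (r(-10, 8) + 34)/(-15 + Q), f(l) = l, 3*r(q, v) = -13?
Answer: -4311148579/27895 ≈ -1.5455e+5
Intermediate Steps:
Q = -73 (Q = 4 - 77 = -73)
r(q, v) = -13/3 (r(q, v) = (⅓)*(-13) = -13/3)
G = -617/264 (G = -2 + (-13/3 + 34)/(-15 - 73) = -2 + (89/3)/(-88) = -2 + (89/3)*(-1/88) = -2 - 89/264 = -617/264 ≈ -2.3371)
f(m)*(-174 + 1/(108 + G)) - 1*157333 = -16*(-174 + 1/(108 - 617/264)) - 1*157333 = -16*(-174 + 1/(27895/264)) - 157333 = -16*(-174 + 264/27895) - 157333 = -16*(-4853466/27895) - 157333 = 77655456/27895 - 157333 = -4311148579/27895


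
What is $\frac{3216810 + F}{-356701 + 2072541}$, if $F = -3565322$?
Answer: $- \frac{10891}{53620} \approx -0.20311$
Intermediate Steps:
$\frac{3216810 + F}{-356701 + 2072541} = \frac{3216810 - 3565322}{-356701 + 2072541} = - \frac{348512}{1715840} = \left(-348512\right) \frac{1}{1715840} = - \frac{10891}{53620}$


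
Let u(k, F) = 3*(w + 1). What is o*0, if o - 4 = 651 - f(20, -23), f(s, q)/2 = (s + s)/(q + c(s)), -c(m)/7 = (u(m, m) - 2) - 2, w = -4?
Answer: 0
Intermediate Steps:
u(k, F) = -9 (u(k, F) = 3*(-4 + 1) = 3*(-3) = -9)
c(m) = 91 (c(m) = -7*((-9 - 2) - 2) = -7*(-11 - 2) = -7*(-13) = 91)
f(s, q) = 4*s/(91 + q) (f(s, q) = 2*((s + s)/(q + 91)) = 2*((2*s)/(91 + q)) = 2*(2*s/(91 + q)) = 4*s/(91 + q))
o = 11115/17 (o = 4 + (651 - 4*20/(91 - 23)) = 4 + (651 - 4*20/68) = 4 + (651 - 1*20/17) = 4 + (651 - 20/17) = 4 + 11047/17 = 11115/17 ≈ 653.82)
o*0 = (11115/17)*0 = 0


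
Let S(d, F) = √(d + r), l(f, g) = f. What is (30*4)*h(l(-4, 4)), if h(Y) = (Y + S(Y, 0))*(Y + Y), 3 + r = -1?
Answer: 3840 - 1920*I*√2 ≈ 3840.0 - 2715.3*I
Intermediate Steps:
r = -4 (r = -3 - 1 = -4)
S(d, F) = √(-4 + d) (S(d, F) = √(d - 4) = √(-4 + d))
h(Y) = 2*Y*(Y + √(-4 + Y)) (h(Y) = (Y + √(-4 + Y))*(Y + Y) = (Y + √(-4 + Y))*(2*Y) = 2*Y*(Y + √(-4 + Y)))
(30*4)*h(l(-4, 4)) = (30*4)*(2*(-4)*(-4 + √(-4 - 4))) = 120*(2*(-4)*(-4 + √(-8))) = 120*(2*(-4)*(-4 + 2*I*√2)) = 120*(32 - 16*I*√2) = 3840 - 1920*I*√2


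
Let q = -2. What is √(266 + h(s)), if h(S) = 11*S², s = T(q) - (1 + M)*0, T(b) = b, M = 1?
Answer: √310 ≈ 17.607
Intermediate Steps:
s = -2 (s = -2 - (1 + 1)*0 = -2 - 2*0 = -2 - 1*0 = -2 + 0 = -2)
√(266 + h(s)) = √(266 + 11*(-2)²) = √(266 + 11*4) = √(266 + 44) = √310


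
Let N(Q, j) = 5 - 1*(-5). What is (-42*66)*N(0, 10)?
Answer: -27720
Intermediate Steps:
N(Q, j) = 10 (N(Q, j) = 5 + 5 = 10)
(-42*66)*N(0, 10) = -42*66*10 = -2772*10 = -27720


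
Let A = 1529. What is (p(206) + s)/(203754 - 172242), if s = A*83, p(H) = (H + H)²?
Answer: 296651/31512 ≈ 9.4139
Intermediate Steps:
p(H) = 4*H² (p(H) = (2*H)² = 4*H²)
s = 126907 (s = 1529*83 = 126907)
(p(206) + s)/(203754 - 172242) = (4*206² + 126907)/(203754 - 172242) = (4*42436 + 126907)/31512 = (169744 + 126907)*(1/31512) = 296651*(1/31512) = 296651/31512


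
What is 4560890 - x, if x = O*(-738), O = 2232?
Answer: 6208106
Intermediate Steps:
x = -1647216 (x = 2232*(-738) = -1647216)
4560890 - x = 4560890 - 1*(-1647216) = 4560890 + 1647216 = 6208106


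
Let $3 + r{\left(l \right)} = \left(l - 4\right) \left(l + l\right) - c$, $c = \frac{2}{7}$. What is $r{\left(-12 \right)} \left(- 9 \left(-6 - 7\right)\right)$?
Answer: $\frac{311805}{7} \approx 44544.0$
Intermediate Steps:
$c = \frac{2}{7}$ ($c = 2 \cdot \frac{1}{7} = \frac{2}{7} \approx 0.28571$)
$r{\left(l \right)} = - \frac{23}{7} + 2 l \left(-4 + l\right)$ ($r{\left(l \right)} = -3 + \left(\left(l - 4\right) \left(l + l\right) - \frac{2}{7}\right) = -3 + \left(\left(-4 + l\right) 2 l - \frac{2}{7}\right) = -3 + \left(2 l \left(-4 + l\right) - \frac{2}{7}\right) = -3 + \left(- \frac{2}{7} + 2 l \left(-4 + l\right)\right) = - \frac{23}{7} + 2 l \left(-4 + l\right)$)
$r{\left(-12 \right)} \left(- 9 \left(-6 - 7\right)\right) = \left(- \frac{23}{7} - -96 + 2 \left(-12\right)^{2}\right) \left(- 9 \left(-6 - 7\right)\right) = \left(- \frac{23}{7} + 96 + 2 \cdot 144\right) \left(- 9 \left(-6 - 7\right)\right) = \left(- \frac{23}{7} + 96 + 288\right) \left(\left(-9\right) \left(-13\right)\right) = \frac{2665}{7} \cdot 117 = \frac{311805}{7}$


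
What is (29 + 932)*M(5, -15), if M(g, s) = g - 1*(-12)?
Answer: 16337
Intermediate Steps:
M(g, s) = 12 + g (M(g, s) = g + 12 = 12 + g)
(29 + 932)*M(5, -15) = (29 + 932)*(12 + 5) = 961*17 = 16337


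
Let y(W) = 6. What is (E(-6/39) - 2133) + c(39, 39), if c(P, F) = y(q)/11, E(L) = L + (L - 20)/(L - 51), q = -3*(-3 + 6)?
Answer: -202762929/95095 ≈ -2132.2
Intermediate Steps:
q = -9 (q = -3*3 = -9)
E(L) = L + (-20 + L)/(-51 + L)
c(P, F) = 6/11
(E(-6/39) - 2133) + c(39, 39) = ((-20 + (-6/39)² - (-300)/39)/(-51 - 6/39) - 2133) + 6/11 = ((-20 + (-6*1/39)² - (-300)/39)/(-51 - 6*1/39) - 2133) + 6/11 = ((-20 + (-2/13)² - 50*(-2/13))/(-51 - 2/13) - 2133) + 6/11 = ((-20 + 4/169 + 100/13)/(-665/13) - 2133) + 6/11 = (-13/665*(-2076/169) - 2133) + 6/11 = (2076/8645 - 2133) + 6/11 = -18437709/8645 + 6/11 = -202762929/95095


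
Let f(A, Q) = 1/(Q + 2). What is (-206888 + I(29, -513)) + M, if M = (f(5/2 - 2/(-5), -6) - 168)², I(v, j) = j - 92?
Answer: -2866959/16 ≈ -1.7919e+5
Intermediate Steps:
f(A, Q) = 1/(2 + Q)
I(v, j) = -92 + j
M = 452929/16 (M = (1/(2 - 6) - 168)² = (1/(-4) - 168)² = (-¼ - 168)² = (-673/4)² = 452929/16 ≈ 28308.)
(-206888 + I(29, -513)) + M = (-206888 + (-92 - 513)) + 452929/16 = (-206888 - 605) + 452929/16 = -207493 + 452929/16 = -2866959/16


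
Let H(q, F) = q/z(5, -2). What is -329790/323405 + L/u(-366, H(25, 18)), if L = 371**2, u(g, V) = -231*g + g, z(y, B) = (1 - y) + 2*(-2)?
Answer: 3350413081/5444846580 ≈ 0.61534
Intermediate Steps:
z(y, B) = -3 - y (z(y, B) = (1 - y) - 4 = -3 - y)
H(q, F) = -q/8 (H(q, F) = q/(-3 - 1*5) = q/(-3 - 5) = q/(-8) = q*(-1/8) = -q/8)
u(g, V) = -230*g
L = 137641
-329790/323405 + L/u(-366, H(25, 18)) = -329790/323405 + 137641/((-230*(-366))) = -329790*1/323405 + 137641/84180 = -65958/64681 + 137641*(1/84180) = -65958/64681 + 137641/84180 = 3350413081/5444846580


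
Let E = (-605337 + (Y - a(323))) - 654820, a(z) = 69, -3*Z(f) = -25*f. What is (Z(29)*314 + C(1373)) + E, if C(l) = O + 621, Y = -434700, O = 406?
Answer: -4854047/3 ≈ -1.6180e+6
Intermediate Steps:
Z(f) = 25*f/3 (Z(f) = -(-25)*f/3 = 25*f/3)
C(l) = 1027 (C(l) = 406 + 621 = 1027)
E = -1694926 (E = (-605337 + (-434700 - 1*69)) - 654820 = (-605337 + (-434700 - 69)) - 654820 = (-605337 - 434769) - 654820 = -1040106 - 654820 = -1694926)
(Z(29)*314 + C(1373)) + E = (((25/3)*29)*314 + 1027) - 1694926 = ((725/3)*314 + 1027) - 1694926 = (227650/3 + 1027) - 1694926 = 230731/3 - 1694926 = -4854047/3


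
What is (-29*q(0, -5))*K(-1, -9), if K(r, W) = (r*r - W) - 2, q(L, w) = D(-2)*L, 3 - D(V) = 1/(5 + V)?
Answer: 0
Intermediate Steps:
D(V) = 3 - 1/(5 + V)
q(L, w) = 8*L/3 (q(L, w) = ((14 + 3*(-2))/(5 - 2))*L = ((14 - 6)/3)*L = ((1/3)*8)*L = 8*L/3)
K(r, W) = -2 + r**2 - W (K(r, W) = (r**2 - W) - 2 = -2 + r**2 - W)
(-29*q(0, -5))*K(-1, -9) = (-232*0/3)*(-2 + (-1)**2 - 1*(-9)) = (-29*0)*(-2 + 1 + 9) = 0*8 = 0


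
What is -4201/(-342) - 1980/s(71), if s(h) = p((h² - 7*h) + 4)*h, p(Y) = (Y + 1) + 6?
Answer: 271589449/22120902 ≈ 12.277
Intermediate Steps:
p(Y) = 7 + Y (p(Y) = (1 + Y) + 6 = 7 + Y)
s(h) = h*(11 + h² - 7*h) (s(h) = (7 + ((h² - 7*h) + 4))*h = (7 + (4 + h² - 7*h))*h = (11 + h² - 7*h)*h = h*(11 + h² - 7*h))
-4201/(-342) - 1980/s(71) = -4201/(-342) - 1980*1/(71*(11 + 71² - 7*71)) = -4201*(-1/342) - 1980*1/(71*(11 + 5041 - 497)) = 4201/342 - 1980/(71*4555) = 4201/342 - 1980/323405 = 4201/342 - 1980*1/323405 = 4201/342 - 396/64681 = 271589449/22120902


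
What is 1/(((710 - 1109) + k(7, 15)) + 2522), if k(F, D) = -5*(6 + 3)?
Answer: 1/2078 ≈ 0.00048123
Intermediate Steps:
k(F, D) = -45 (k(F, D) = -5*9 = -45)
1/(((710 - 1109) + k(7, 15)) + 2522) = 1/(((710 - 1109) - 45) + 2522) = 1/((-399 - 45) + 2522) = 1/(-444 + 2522) = 1/2078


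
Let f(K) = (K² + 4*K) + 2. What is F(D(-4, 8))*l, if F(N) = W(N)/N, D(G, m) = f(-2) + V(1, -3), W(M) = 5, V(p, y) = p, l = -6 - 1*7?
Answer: 65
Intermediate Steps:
l = -13 (l = -6 - 7 = -13)
f(K) = 2 + K² + 4*K
D(G, m) = -1 (D(G, m) = (2 + (-2)² + 4*(-2)) + 1 = (2 + 4 - 8) + 1 = -2 + 1 = -1)
F(N) = 5/N
F(D(-4, 8))*l = (5/(-1))*(-13) = (5*(-1))*(-13) = -5*(-13) = 65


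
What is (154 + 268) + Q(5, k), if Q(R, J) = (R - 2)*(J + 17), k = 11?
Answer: 506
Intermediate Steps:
Q(R, J) = (-2 + R)*(17 + J)
(154 + 268) + Q(5, k) = (154 + 268) + (-34 - 2*11 + 17*5 + 11*5) = 422 + (-34 - 22 + 85 + 55) = 422 + 84 = 506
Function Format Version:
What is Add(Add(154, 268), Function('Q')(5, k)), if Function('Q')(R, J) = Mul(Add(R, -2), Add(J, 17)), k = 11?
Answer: 506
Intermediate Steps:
Function('Q')(R, J) = Mul(Add(-2, R), Add(17, J))
Add(Add(154, 268), Function('Q')(5, k)) = Add(Add(154, 268), Add(-34, Mul(-2, 11), Mul(17, 5), Mul(11, 5))) = Add(422, Add(-34, -22, 85, 55)) = Add(422, 84) = 506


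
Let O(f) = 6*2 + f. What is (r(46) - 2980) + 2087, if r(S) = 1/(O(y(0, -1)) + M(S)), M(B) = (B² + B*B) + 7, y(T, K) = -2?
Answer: -3794356/4249 ≈ -893.00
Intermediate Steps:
O(f) = 12 + f
M(B) = 7 + 2*B² (M(B) = (B² + B²) + 7 = 2*B² + 7 = 7 + 2*B²)
r(S) = 1/(17 + 2*S²) (r(S) = 1/((12 - 2) + (7 + 2*S²)) = 1/(10 + (7 + 2*S²)) = 1/(17 + 2*S²))
(r(46) - 2980) + 2087 = (1/(17 + 2*46²) - 2980) + 2087 = (1/(17 + 2*2116) - 2980) + 2087 = (1/(17 + 4232) - 2980) + 2087 = (1/4249 - 2980) + 2087 = -12662019/4249 + 2087 = -3794356/4249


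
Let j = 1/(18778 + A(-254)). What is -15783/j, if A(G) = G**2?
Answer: -1314629202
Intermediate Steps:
j = 1/83294 (j = 1/(18778 + (-254)**2) = 1/(18778 + 64516) = 1/83294 ≈ 1.2006e-5)
-15783/j = -15783/1/83294 = -15783*83294 = -1314629202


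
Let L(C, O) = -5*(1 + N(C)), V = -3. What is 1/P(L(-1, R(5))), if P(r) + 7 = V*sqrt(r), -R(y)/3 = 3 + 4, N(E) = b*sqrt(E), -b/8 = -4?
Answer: -1/(7 + 3*sqrt(5)*sqrt(-1 - 32*I)) ≈ -0.017971 - 0.014657*I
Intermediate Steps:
b = 32 (b = -8*(-4) = 32)
N(E) = 32*sqrt(E)
R(y) = -21 (R(y) = -3*(3 + 4) = -3*7 = -21)
L(C, O) = -5 - 160*sqrt(C) (L(C, O) = -5*(1 + 32*sqrt(C)) = -5 - 160*sqrt(C))
P(r) = -7 - 3*sqrt(r)
1/P(L(-1, R(5))) = 1/(-7 - 3*sqrt(-5 - 160*I))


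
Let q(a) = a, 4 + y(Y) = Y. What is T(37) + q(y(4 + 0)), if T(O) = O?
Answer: 37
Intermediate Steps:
y(Y) = -4 + Y
T(37) + q(y(4 + 0)) = 37 + (-4 + (4 + 0)) = 37 + (-4 + 4) = 37 + 0 = 37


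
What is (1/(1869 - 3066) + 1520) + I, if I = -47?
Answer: 1763180/1197 ≈ 1473.0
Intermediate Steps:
(1/(1869 - 3066) + 1520) + I = (1/(1869 - 3066) + 1520) - 47 = (1/(-1197) + 1520) - 47 = (-1/1197 + 1520) - 47 = 1819439/1197 - 47 = 1763180/1197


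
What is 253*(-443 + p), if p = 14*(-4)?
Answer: -126247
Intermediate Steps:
p = -56
253*(-443 + p) = 253*(-443 - 56) = 253*(-499) = -126247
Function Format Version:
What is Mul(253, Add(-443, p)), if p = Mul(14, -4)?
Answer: -126247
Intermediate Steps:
p = -56
Mul(253, Add(-443, p)) = Mul(253, Add(-443, -56)) = Mul(253, -499) = -126247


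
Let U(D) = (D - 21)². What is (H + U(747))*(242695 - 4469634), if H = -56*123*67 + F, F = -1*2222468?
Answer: 9117034005832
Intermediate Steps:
F = -2222468
U(D) = (-21 + D)²
H = -2683964 (H = -56*123*67 - 2222468 = -6888*67 - 2222468 = -461496 - 2222468 = -2683964)
(H + U(747))*(242695 - 4469634) = (-2683964 + (-21 + 747)²)*(242695 - 4469634) = (-2683964 + 726²)*(-4226939) = (-2683964 + 527076)*(-4226939) = -2156888*(-4226939) = 9117034005832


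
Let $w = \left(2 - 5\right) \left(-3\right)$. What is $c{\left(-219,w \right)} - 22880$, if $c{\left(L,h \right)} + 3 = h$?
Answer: $-22874$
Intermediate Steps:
$w = 9$ ($w = \left(-3\right) \left(-3\right) = 9$)
$c{\left(L,h \right)} = -3 + h$
$c{\left(-219,w \right)} - 22880 = \left(-3 + 9\right) - 22880 = 6 + \left(-24279 + 1399\right) = 6 - 22880 = -22874$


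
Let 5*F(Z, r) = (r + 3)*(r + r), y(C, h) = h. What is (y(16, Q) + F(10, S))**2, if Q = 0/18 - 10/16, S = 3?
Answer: 69169/1600 ≈ 43.231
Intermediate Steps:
Q = -5/8 (Q = 0*(1/18) - 10*1/16 = 0 - 5/8 = -5/8 ≈ -0.62500)
F(Z, r) = 2*r*(3 + r)/5 (F(Z, r) = ((r + 3)*(r + r))/5 = ((3 + r)*(2*r))/5 = (2*r*(3 + r))/5 = 2*r*(3 + r)/5)
(y(16, Q) + F(10, S))**2 = (-5/8 + (2/5)*3*(3 + 3))**2 = (-5/8 + (2/5)*3*6)**2 = (-5/8 + 36/5)**2 = (263/40)**2 = 69169/1600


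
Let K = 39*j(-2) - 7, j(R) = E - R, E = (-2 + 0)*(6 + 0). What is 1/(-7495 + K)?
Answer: -1/7892 ≈ -0.00012671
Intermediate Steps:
E = -12 (E = -2*6 = -12)
j(R) = -12 - R
K = -397 (K = 39*(-12 - 1*(-2)) - 7 = 39*(-12 + 2) - 7 = 39*(-10) - 7 = -390 - 7 = -397)
1/(-7495 + K) = 1/(-7495 - 397) = 1/(-7892) = -1/7892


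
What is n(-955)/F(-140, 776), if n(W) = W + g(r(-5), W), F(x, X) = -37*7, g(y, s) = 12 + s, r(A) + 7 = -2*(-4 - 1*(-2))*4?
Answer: 1898/259 ≈ 7.3282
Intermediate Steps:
r(A) = 9 (r(A) = -7 - 2*(-4 - 1*(-2))*4 = -7 - 2*(-4 + 2)*4 = -7 - 2*(-2)*4 = -7 + 4*4 = -7 + 16 = 9)
F(x, X) = -259
n(W) = 12 + 2*W (n(W) = W + (12 + W) = 12 + 2*W)
n(-955)/F(-140, 776) = (12 + 2*(-955))/(-259) = (12 - 1910)*(-1/259) = -1898*(-1/259) = 1898/259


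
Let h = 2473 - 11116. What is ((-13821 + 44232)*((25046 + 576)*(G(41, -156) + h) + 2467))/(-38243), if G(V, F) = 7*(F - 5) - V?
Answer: 7644564364725/38243 ≈ 1.9989e+8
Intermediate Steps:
h = -8643
G(V, F) = -35 - V + 7*F (G(V, F) = 7*(-5 + F) - V = (-35 + 7*F) - V = -35 - V + 7*F)
((-13821 + 44232)*((25046 + 576)*(G(41, -156) + h) + 2467))/(-38243) = ((-13821 + 44232)*((25046 + 576)*((-35 - 1*41 + 7*(-156)) - 8643) + 2467))/(-38243) = (30411*(25622*((-35 - 41 - 1092) - 8643) + 2467))*(-1/38243) = (30411*(25622*(-1168 - 8643) + 2467))*(-1/38243) = (30411*(25622*(-9811) + 2467))*(-1/38243) = (30411*(-251377442 + 2467))*(-1/38243) = (30411*(-251374975))*(-1/38243) = -7644564364725*(-1/38243) = 7644564364725/38243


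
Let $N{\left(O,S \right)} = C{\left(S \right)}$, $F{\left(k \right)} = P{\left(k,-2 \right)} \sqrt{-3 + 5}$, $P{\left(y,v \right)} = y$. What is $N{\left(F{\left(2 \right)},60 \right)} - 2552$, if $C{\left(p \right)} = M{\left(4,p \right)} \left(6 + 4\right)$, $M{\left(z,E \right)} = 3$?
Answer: $-2522$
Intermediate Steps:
$F{\left(k \right)} = k \sqrt{2}$ ($F{\left(k \right)} = k \sqrt{-3 + 5} = k \sqrt{2}$)
$C{\left(p \right)} = 30$ ($C{\left(p \right)} = 3 \left(6 + 4\right) = 3 \cdot 10 = 30$)
$N{\left(O,S \right)} = 30$
$N{\left(F{\left(2 \right)},60 \right)} - 2552 = 30 - 2552 = -2522$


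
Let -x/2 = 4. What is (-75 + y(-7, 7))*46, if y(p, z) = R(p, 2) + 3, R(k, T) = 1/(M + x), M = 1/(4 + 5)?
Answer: -235566/71 ≈ -3317.8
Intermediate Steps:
x = -8 (x = -2*4 = -8)
M = ⅑ (M = 1/9 = ⅑ ≈ 0.11111)
R(k, T) = -9/71 (R(k, T) = 1/(⅑ - 8) = 1/(-71/9) = -9/71)
y(p, z) = 204/71 (y(p, z) = -9/71 + 3 = 204/71)
(-75 + y(-7, 7))*46 = (-75 + 204/71)*46 = -5121/71*46 = -235566/71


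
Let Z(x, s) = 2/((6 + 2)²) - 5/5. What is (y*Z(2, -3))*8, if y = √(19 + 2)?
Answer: -31*√21/4 ≈ -35.515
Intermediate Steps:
y = √21 ≈ 4.5826
Z(x, s) = -31/32 (Z(x, s) = 2/(8²) - 5*⅕ = 2/64 - 1 = 2*(1/64) - 1 = 1/32 - 1 = -31/32)
(y*Z(2, -3))*8 = (√21*(-31/32))*8 = -31*√21/32*8 = -31*√21/4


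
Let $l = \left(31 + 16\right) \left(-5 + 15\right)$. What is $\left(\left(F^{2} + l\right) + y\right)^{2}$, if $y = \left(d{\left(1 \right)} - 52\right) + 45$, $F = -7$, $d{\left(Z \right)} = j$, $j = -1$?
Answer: $261121$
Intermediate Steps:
$d{\left(Z \right)} = -1$
$l = 470$ ($l = 47 \cdot 10 = 470$)
$y = -8$ ($y = \left(-1 - 52\right) + 45 = -53 + 45 = -8$)
$\left(\left(F^{2} + l\right) + y\right)^{2} = \left(\left(\left(-7\right)^{2} + 470\right) - 8\right)^{2} = \left(\left(49 + 470\right) - 8\right)^{2} = \left(519 - 8\right)^{2} = 511^{2} = 261121$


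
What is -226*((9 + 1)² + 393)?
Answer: -111418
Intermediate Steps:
-226*((9 + 1)² + 393) = -226*(10² + 393) = -226*(100 + 393) = -226*493 = -111418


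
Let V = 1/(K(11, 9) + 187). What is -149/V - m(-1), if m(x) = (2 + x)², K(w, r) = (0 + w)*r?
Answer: -42615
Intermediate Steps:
K(w, r) = r*w (K(w, r) = w*r = r*w)
V = 1/286 (V = 1/(9*11 + 187) = 1/(99 + 187) = 1/286 ≈ 0.0034965)
-149/V - m(-1) = -149/1/286 - (2 - 1)² = -149*286 - 1*1² = -42614 - 1*1 = -42614 - 1 = -42615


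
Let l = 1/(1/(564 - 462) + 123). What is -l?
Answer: -102/12547 ≈ -0.0081294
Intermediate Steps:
l = 102/12547 (l = 1/(1/102 + 123) = 1/(12547/102) = 102/12547 ≈ 0.0081294)
-l = -1*102/12547 = -102/12547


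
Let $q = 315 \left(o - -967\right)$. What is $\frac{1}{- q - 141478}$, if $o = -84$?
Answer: $- \frac{1}{419623} \approx -2.3831 \cdot 10^{-6}$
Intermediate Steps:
$q = 278145$ ($q = 315 \left(-84 - -967\right) = 315 \left(-84 + 967\right) = 315 \cdot 883 = 278145$)
$\frac{1}{- q - 141478} = \frac{1}{\left(-1\right) 278145 - 141478} = \frac{1}{-278145 - 141478} = \frac{1}{-419623} = - \frac{1}{419623}$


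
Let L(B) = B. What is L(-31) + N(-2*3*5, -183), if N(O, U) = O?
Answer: -61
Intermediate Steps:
L(-31) + N(-2*3*5, -183) = -31 - 2*3*5 = -31 - 6*5 = -31 - 30 = -61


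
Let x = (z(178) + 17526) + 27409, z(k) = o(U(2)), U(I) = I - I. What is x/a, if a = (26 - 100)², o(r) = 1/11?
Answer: 247143/30118 ≈ 8.2058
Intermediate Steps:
U(I) = 0
o(r) = 1/11
z(k) = 1/11
x = 494286/11 (x = (1/11 + 17526) + 27409 = 192787/11 + 27409 = 494286/11 ≈ 44935.)
a = 5476 (a = (-74)² = 5476)
x/a = (494286/11)/5476 = (494286/11)*(1/5476) = 247143/30118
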